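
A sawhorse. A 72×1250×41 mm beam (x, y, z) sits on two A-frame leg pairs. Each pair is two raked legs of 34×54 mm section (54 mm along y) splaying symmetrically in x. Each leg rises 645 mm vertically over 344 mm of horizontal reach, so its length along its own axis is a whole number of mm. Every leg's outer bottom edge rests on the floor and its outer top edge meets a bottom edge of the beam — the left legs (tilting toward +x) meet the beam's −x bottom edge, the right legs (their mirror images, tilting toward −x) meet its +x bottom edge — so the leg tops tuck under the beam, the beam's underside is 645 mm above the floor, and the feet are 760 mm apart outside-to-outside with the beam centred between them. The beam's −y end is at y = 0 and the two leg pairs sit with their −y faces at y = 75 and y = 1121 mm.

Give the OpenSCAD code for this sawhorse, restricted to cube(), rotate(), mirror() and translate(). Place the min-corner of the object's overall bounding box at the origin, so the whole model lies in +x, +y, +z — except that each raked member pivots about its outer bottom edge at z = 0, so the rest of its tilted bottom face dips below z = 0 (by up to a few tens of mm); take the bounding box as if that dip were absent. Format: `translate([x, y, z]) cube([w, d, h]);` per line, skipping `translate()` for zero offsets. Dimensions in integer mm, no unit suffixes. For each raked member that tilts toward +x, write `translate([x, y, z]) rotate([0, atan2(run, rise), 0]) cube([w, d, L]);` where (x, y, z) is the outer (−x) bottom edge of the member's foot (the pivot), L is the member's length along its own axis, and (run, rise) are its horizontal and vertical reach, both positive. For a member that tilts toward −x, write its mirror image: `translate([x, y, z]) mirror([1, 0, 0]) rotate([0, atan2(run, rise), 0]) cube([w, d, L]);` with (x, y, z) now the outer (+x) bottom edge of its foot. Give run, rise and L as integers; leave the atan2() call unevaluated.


translate([344, 0, 645]) cube([72, 1250, 41]);
translate([0, 75, 0]) rotate([0, atan2(344, 645), 0]) cube([34, 54, 731]);
translate([760, 75, 0]) mirror([1, 0, 0]) rotate([0, atan2(344, 645), 0]) cube([34, 54, 731]);
translate([0, 1121, 0]) rotate([0, atan2(344, 645), 0]) cube([34, 54, 731]);
translate([760, 1121, 0]) mirror([1, 0, 0]) rotate([0, atan2(344, 645), 0]) cube([34, 54, 731]);


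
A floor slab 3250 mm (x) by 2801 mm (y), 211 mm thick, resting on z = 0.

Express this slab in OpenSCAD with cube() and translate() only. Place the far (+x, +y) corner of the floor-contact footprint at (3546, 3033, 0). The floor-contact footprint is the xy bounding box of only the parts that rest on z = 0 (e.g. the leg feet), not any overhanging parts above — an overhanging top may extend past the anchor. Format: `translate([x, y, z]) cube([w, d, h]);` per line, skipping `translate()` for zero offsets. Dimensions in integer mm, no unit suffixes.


translate([296, 232, 0]) cube([3250, 2801, 211]);


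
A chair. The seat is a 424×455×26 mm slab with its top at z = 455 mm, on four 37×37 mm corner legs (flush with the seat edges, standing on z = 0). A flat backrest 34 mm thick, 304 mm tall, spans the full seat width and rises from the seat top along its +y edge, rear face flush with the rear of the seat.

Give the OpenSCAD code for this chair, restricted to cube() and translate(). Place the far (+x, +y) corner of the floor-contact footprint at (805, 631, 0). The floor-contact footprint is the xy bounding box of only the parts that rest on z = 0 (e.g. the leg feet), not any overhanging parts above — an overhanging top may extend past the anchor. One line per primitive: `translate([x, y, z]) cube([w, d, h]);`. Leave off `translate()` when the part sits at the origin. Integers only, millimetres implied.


translate([381, 176, 429]) cube([424, 455, 26]);
translate([381, 176, 0]) cube([37, 37, 429]);
translate([768, 176, 0]) cube([37, 37, 429]);
translate([381, 594, 0]) cube([37, 37, 429]);
translate([768, 594, 0]) cube([37, 37, 429]);
translate([381, 597, 455]) cube([424, 34, 304]);


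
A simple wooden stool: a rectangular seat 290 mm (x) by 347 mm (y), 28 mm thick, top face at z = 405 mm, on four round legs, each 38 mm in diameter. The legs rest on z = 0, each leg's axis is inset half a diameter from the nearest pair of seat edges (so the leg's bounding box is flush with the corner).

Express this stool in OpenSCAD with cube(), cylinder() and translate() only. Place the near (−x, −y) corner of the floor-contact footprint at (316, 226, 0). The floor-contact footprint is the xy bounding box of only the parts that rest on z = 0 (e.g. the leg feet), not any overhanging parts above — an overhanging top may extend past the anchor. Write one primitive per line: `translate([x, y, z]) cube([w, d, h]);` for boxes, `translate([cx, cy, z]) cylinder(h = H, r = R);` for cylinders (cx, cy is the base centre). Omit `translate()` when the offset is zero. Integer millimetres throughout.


// leg_h = 405 - 28 = 377
translate([316, 226, 377]) cube([290, 347, 28]);
translate([335, 245, 0]) cylinder(h = 377, r = 19);
translate([587, 245, 0]) cylinder(h = 377, r = 19);
translate([335, 554, 0]) cylinder(h = 377, r = 19);
translate([587, 554, 0]) cylinder(h = 377, r = 19);


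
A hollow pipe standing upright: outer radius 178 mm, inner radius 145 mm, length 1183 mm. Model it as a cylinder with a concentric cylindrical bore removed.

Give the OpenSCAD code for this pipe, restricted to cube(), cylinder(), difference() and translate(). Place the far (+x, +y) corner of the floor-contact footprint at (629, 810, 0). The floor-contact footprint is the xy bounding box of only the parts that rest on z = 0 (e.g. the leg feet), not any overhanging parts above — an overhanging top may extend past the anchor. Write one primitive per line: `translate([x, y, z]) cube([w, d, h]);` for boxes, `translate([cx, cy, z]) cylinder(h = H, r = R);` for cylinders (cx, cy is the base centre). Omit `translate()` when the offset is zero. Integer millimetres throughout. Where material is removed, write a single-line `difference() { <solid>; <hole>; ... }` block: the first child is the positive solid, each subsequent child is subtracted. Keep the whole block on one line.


difference() { translate([451, 632, 0]) cylinder(h = 1183, r = 178); translate([451, 632, 0]) cylinder(h = 1183, r = 145); }


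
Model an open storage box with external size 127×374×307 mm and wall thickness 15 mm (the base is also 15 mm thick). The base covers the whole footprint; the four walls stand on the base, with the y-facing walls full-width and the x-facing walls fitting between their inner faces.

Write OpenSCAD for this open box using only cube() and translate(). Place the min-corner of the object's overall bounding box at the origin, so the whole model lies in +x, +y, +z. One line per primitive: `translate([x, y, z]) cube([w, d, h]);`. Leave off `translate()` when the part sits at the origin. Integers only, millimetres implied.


cube([127, 374, 15]);
translate([0, 0, 15]) cube([127, 15, 292]);
translate([0, 359, 15]) cube([127, 15, 292]);
translate([0, 15, 15]) cube([15, 344, 292]);
translate([112, 15, 15]) cube([15, 344, 292]);


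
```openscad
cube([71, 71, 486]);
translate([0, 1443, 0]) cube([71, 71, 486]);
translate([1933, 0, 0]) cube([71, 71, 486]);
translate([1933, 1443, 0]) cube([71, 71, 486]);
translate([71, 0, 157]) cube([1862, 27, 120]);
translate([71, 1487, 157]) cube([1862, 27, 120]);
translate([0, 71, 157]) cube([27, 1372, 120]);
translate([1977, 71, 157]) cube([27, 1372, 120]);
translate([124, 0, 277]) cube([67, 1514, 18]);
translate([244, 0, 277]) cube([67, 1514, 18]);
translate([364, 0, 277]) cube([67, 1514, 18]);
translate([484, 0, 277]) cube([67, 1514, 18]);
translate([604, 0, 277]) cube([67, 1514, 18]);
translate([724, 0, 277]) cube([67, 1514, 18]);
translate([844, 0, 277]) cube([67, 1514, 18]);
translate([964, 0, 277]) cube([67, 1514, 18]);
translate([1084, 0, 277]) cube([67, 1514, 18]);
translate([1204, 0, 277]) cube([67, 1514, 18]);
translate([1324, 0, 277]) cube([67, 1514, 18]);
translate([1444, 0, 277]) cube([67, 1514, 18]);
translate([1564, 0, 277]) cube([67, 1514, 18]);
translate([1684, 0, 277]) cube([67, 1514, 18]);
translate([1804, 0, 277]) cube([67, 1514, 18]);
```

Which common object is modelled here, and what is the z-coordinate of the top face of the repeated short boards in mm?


A bed frame. The slat-top height is 295 mm.

Four posts, four rails, and a row of slats — a bed frame. Slats sit on the rails at z = 157 + 120 = 277; with slat thickness 18, the top is 295 mm.


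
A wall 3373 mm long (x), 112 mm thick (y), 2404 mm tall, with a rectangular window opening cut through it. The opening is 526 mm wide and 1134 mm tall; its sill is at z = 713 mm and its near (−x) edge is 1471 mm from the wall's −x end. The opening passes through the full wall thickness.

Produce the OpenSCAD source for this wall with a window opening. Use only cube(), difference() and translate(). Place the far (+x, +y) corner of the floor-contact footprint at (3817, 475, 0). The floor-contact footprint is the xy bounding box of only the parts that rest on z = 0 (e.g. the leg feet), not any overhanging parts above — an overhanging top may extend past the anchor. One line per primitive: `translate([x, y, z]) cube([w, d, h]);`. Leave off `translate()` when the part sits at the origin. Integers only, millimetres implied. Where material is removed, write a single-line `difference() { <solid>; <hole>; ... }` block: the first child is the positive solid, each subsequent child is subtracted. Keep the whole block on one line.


difference() { translate([444, 363, 0]) cube([3373, 112, 2404]); translate([1915, 363, 713]) cube([526, 112, 1134]); }


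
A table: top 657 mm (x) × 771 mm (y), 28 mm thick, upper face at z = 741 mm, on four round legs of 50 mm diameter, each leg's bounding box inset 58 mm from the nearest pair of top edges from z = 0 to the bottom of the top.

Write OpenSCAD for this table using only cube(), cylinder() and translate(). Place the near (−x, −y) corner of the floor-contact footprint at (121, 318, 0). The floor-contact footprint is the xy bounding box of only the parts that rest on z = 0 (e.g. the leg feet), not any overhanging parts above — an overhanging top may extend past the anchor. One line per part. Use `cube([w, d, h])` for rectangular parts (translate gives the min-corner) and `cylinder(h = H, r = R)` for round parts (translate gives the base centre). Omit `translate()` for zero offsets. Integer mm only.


translate([63, 260, 713]) cube([657, 771, 28]);
translate([146, 343, 0]) cylinder(h = 713, r = 25);
translate([637, 343, 0]) cylinder(h = 713, r = 25);
translate([146, 948, 0]) cylinder(h = 713, r = 25);
translate([637, 948, 0]) cylinder(h = 713, r = 25);


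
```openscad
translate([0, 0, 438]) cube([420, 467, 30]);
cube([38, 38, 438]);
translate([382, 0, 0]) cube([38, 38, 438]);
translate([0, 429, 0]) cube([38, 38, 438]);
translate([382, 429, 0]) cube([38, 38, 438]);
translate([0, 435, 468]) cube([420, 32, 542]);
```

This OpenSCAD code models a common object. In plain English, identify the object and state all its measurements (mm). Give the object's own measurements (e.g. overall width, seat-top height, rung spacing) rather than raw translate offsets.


A chair. The seat is a 420×467×30 mm slab with its top at z = 468 mm, on four 38×38 mm corner legs (flush with the seat edges, standing on z = 0). A flat backrest 32 mm thick, 542 mm tall, spans the full seat width and rises from the seat top along its +y edge, rear face flush with the rear of the seat.


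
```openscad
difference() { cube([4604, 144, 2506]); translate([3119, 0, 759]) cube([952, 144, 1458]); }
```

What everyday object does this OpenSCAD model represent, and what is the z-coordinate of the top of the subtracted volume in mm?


A wall with a window opening. The window head height is 2217 mm.

A wall with a rectangular opening subtracted — a window. Sill at z = 759, opening 1458 mm tall, so the head is at 759 + 1458 = 2217 mm.


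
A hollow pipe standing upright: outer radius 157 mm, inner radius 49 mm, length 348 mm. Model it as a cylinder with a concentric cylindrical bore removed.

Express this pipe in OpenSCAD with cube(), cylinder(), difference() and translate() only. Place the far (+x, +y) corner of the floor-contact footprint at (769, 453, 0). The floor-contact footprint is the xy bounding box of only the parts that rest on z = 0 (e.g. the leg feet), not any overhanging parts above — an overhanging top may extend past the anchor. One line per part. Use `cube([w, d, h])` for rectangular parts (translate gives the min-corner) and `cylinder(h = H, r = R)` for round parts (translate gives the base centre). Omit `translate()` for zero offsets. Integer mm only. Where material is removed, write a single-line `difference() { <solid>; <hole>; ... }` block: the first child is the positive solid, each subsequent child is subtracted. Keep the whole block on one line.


difference() { translate([612, 296, 0]) cylinder(h = 348, r = 157); translate([612, 296, 0]) cylinder(h = 348, r = 49); }


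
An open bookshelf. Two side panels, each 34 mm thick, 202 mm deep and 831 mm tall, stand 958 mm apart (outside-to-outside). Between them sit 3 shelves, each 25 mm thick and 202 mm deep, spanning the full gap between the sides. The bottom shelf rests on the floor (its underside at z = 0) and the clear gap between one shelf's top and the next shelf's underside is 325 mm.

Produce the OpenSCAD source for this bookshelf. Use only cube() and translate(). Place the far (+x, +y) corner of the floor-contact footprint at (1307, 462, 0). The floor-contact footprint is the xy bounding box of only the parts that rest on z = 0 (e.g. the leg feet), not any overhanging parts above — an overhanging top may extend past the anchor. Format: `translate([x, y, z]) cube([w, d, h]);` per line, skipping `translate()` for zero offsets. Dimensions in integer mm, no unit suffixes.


translate([349, 260, 0]) cube([34, 202, 831]);
translate([1273, 260, 0]) cube([34, 202, 831]);
translate([383, 260, 0]) cube([890, 202, 25]);
translate([383, 260, 350]) cube([890, 202, 25]);
translate([383, 260, 700]) cube([890, 202, 25]);


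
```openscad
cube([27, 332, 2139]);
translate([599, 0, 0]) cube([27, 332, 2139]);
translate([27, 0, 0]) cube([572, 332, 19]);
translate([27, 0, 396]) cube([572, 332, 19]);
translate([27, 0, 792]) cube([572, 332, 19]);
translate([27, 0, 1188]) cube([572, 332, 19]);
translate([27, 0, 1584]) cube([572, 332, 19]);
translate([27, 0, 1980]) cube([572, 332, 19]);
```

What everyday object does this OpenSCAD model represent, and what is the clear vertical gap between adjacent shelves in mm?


A bookshelf. The clear shelf gap is 377 mm.

Two tall side panels with 6 horizontal boards between them — a bookshelf. The first two shelf undersides are at z = 0 and z = 396; with shelf thickness 19, the clear gap is 396 − 0 − 19 = 377 mm.


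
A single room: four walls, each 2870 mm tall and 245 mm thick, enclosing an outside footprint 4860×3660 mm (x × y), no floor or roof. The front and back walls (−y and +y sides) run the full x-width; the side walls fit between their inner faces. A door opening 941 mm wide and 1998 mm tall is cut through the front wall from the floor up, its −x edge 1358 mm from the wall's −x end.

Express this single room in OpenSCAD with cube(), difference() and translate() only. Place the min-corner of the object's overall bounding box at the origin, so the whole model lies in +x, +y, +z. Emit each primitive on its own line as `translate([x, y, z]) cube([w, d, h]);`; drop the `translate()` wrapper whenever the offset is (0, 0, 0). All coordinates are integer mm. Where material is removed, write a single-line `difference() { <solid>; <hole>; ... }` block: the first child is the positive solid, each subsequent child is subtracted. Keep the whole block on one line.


difference() { cube([4860, 245, 2870]); translate([1358, 0, 0]) cube([941, 245, 1998]); }
translate([0, 3415, 0]) cube([4860, 245, 2870]);
translate([0, 245, 0]) cube([245, 3170, 2870]);
translate([4615, 245, 0]) cube([245, 3170, 2870]);


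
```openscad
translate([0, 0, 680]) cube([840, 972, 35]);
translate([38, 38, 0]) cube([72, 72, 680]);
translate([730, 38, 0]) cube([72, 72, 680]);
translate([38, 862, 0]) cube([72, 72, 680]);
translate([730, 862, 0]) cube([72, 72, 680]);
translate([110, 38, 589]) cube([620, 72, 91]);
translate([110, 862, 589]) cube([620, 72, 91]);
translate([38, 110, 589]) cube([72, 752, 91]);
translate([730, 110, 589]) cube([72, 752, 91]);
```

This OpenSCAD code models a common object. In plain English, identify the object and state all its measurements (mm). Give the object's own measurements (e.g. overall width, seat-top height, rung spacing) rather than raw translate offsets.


A rectangular dining table. The top is 840×972×35 mm with its upper surface at z = 715 mm. It stands on four 72×72 mm square legs, each inset 38 mm from the nearest pair of top edges, running from the floor to the underside of the top. Four apron rails, 72 mm thick and 91 mm tall, run between adjacent legs with their top edges flush with the underside of the top and their outer faces flush with the legs' outer faces.


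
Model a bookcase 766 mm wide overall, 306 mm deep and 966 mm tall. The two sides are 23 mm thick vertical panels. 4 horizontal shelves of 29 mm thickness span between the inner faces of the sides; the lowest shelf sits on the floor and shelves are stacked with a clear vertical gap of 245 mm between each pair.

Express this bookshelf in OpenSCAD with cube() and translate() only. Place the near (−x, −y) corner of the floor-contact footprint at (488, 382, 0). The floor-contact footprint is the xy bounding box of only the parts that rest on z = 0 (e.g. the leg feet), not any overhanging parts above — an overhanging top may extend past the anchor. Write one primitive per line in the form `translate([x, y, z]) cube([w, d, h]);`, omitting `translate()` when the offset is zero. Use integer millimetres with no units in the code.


translate([488, 382, 0]) cube([23, 306, 966]);
translate([1231, 382, 0]) cube([23, 306, 966]);
translate([511, 382, 0]) cube([720, 306, 29]);
translate([511, 382, 274]) cube([720, 306, 29]);
translate([511, 382, 548]) cube([720, 306, 29]);
translate([511, 382, 822]) cube([720, 306, 29]);


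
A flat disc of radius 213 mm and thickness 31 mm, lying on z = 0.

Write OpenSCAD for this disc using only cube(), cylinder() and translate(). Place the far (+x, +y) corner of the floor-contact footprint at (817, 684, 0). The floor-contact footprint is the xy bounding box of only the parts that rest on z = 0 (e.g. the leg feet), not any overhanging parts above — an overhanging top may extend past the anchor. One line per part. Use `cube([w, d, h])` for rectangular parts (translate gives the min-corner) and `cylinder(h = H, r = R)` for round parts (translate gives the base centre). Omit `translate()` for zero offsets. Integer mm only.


translate([604, 471, 0]) cylinder(h = 31, r = 213);


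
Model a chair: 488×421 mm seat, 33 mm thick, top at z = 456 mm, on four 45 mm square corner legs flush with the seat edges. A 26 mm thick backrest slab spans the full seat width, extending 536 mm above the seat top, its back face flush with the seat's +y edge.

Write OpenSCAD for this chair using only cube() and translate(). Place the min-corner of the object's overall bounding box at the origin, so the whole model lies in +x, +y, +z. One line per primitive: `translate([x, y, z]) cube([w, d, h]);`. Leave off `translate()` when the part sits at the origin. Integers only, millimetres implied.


translate([0, 0, 423]) cube([488, 421, 33]);
cube([45, 45, 423]);
translate([443, 0, 0]) cube([45, 45, 423]);
translate([0, 376, 0]) cube([45, 45, 423]);
translate([443, 376, 0]) cube([45, 45, 423]);
translate([0, 395, 456]) cube([488, 26, 536]);


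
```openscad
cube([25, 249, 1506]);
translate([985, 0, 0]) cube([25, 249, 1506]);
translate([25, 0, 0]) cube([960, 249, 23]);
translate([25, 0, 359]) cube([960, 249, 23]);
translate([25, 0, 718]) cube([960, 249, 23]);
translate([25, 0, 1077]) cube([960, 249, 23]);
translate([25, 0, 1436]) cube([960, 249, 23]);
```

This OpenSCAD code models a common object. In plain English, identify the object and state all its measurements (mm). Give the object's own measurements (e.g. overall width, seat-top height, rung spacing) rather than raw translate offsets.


An open bookshelf. Two side panels, each 25 mm thick, 249 mm deep and 1506 mm tall, stand 1010 mm apart (outside-to-outside). Between them sit 5 shelves, each 23 mm thick and 249 mm deep, spanning the full gap between the sides. The bottom shelf rests on the floor (its underside at z = 0) and the clear gap between one shelf's top and the next shelf's underside is 336 mm.


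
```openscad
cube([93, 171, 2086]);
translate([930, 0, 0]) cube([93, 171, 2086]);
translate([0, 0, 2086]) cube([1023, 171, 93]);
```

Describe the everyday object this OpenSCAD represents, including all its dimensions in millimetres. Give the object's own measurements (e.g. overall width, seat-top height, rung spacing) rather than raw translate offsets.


A door frame. The clear opening is 837 mm wide and 2086 mm high. Two 93 mm wide jambs, 171 mm deep, stand either side of the opening from the floor to the top of the opening. A 93 mm thick head sits across the top of both jambs, spanning the full outside width of the frame.


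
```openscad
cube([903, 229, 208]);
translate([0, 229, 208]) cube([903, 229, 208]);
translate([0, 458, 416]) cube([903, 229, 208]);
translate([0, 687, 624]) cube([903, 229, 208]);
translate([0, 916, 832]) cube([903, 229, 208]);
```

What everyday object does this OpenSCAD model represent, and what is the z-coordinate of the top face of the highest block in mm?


A staircase. The total rise is 1040 mm.

5 identical blocks, each offset up and back from the previous — a staircase. Each step is 208 mm tall and there are 5 of them, so the total rise is 5 × 208 = 1040 mm.


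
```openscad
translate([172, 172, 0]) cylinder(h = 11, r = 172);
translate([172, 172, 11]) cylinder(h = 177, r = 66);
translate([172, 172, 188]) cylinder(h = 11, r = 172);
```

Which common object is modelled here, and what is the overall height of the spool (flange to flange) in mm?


A spool. The overall height is 199 mm.

Three coaxial cylinders, large–small–large — a spool. Two 11 mm flanges and a 177 mm core give 11 + 177 + 11 = 199 mm.


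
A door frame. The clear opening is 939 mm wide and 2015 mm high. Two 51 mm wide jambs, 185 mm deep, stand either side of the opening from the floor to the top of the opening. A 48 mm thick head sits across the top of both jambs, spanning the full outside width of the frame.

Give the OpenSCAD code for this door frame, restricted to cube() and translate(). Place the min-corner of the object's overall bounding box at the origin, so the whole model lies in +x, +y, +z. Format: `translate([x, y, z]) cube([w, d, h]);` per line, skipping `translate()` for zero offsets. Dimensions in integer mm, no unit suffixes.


cube([51, 185, 2015]);
translate([990, 0, 0]) cube([51, 185, 2015]);
translate([0, 0, 2015]) cube([1041, 185, 48]);


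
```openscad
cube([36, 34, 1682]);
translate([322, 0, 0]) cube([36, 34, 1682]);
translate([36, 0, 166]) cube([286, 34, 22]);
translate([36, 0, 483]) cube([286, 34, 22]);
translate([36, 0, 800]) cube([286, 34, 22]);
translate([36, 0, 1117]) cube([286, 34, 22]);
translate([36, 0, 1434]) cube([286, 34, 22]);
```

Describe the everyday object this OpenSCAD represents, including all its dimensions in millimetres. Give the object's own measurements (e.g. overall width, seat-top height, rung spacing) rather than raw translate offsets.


A straight ladder. Two 36×34 mm vertical rails, 1682 mm tall, stand 358 mm apart (outside-to-outside) with their front faces coplanar on the −y side. 5 rungs, each 34 mm deep and 22 mm tall, span between the inner faces of the rails, front faces flush with the rails. The lowest rung's underside is at z = 166 mm and rungs are spaced 317 mm apart (underside to underside).


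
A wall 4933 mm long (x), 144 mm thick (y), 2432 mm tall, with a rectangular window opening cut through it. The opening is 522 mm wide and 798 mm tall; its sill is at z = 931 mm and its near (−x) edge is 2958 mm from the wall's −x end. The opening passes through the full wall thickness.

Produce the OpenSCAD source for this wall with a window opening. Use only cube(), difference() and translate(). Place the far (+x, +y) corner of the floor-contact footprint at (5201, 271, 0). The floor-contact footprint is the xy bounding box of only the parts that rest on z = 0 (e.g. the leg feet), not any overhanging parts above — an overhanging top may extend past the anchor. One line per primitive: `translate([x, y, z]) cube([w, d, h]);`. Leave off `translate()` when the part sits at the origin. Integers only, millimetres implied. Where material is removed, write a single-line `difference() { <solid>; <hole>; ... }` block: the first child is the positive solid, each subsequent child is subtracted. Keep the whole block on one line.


difference() { translate([268, 127, 0]) cube([4933, 144, 2432]); translate([3226, 127, 931]) cube([522, 144, 798]); }


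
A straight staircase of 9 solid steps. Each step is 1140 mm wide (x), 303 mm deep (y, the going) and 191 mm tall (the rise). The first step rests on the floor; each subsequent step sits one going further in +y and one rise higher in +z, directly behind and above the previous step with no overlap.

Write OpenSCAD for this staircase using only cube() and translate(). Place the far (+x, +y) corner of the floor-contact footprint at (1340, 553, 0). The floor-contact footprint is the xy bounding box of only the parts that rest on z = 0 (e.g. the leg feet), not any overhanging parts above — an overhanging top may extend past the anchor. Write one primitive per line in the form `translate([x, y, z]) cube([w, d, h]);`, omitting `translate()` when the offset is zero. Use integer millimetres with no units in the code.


translate([200, 250, 0]) cube([1140, 303, 191]);
translate([200, 553, 191]) cube([1140, 303, 191]);
translate([200, 856, 382]) cube([1140, 303, 191]);
translate([200, 1159, 573]) cube([1140, 303, 191]);
translate([200, 1462, 764]) cube([1140, 303, 191]);
translate([200, 1765, 955]) cube([1140, 303, 191]);
translate([200, 2068, 1146]) cube([1140, 303, 191]);
translate([200, 2371, 1337]) cube([1140, 303, 191]);
translate([200, 2674, 1528]) cube([1140, 303, 191]);


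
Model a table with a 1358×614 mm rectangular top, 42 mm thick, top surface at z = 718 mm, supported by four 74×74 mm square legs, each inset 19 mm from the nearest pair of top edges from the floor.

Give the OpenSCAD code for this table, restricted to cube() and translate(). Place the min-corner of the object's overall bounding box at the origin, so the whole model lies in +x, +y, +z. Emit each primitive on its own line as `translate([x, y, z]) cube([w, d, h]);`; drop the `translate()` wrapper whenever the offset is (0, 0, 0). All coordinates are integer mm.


// leg_h = 718 - 42 = 676
translate([0, 0, 676]) cube([1358, 614, 42]);
translate([19, 19, 0]) cube([74, 74, 676]);
translate([1265, 19, 0]) cube([74, 74, 676]);
translate([19, 521, 0]) cube([74, 74, 676]);
translate([1265, 521, 0]) cube([74, 74, 676]);


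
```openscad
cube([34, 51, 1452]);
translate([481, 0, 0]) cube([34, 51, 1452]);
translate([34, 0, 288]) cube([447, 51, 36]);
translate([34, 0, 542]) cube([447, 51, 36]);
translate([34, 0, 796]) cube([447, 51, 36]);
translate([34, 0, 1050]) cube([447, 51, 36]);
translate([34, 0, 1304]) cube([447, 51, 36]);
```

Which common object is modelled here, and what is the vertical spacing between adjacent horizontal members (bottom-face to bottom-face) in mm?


A ladder. The rung spacing is 254 mm.

Two tall 34×51 posts with 5 short bars between them — a ladder. Adjacent rungs sit at z = 288 and z = 542, so the spacing is 542 − 288 = 254 mm.


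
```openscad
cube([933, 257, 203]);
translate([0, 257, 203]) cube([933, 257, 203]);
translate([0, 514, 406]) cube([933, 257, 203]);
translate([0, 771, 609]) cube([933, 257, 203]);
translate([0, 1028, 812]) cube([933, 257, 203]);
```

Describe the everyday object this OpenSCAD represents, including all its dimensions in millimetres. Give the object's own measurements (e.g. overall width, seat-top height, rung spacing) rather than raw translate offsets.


A straight staircase of 5 solid steps. Each step is 933 mm wide (x), 257 mm deep (y, the going) and 203 mm tall (the rise). The first step rests on the floor; each subsequent step sits one going further in +y and one rise higher in +z, directly behind and above the previous step with no overlap.


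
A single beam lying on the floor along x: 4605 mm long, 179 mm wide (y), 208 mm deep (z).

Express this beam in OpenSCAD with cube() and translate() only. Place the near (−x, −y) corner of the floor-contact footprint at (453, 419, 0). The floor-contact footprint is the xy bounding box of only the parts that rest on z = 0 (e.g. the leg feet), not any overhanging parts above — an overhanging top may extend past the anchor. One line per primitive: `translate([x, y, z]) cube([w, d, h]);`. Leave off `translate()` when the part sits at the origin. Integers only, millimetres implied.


translate([453, 419, 0]) cube([4605, 179, 208]);


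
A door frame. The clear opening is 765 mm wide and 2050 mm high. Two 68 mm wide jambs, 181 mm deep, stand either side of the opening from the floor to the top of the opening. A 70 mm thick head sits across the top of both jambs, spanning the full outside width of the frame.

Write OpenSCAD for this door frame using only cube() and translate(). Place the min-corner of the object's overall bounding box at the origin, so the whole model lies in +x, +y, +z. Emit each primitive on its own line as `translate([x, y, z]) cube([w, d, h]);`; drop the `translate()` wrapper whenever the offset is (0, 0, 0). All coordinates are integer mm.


cube([68, 181, 2050]);
translate([833, 0, 0]) cube([68, 181, 2050]);
translate([0, 0, 2050]) cube([901, 181, 70]);


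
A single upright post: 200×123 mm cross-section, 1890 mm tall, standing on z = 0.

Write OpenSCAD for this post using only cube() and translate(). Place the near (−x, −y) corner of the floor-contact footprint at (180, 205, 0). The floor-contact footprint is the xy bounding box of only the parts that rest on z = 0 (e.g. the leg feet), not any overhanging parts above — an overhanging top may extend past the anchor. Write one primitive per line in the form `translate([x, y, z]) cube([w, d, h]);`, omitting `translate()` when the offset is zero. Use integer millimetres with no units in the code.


translate([180, 205, 0]) cube([200, 123, 1890]);


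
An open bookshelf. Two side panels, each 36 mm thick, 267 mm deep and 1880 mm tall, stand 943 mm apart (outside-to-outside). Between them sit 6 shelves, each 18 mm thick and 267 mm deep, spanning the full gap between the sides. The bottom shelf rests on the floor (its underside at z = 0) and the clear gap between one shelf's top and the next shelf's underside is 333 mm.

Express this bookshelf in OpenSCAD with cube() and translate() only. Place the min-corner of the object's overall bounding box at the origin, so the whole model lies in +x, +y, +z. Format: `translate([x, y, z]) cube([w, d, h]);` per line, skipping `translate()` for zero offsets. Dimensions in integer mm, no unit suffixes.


cube([36, 267, 1880]);
translate([907, 0, 0]) cube([36, 267, 1880]);
translate([36, 0, 0]) cube([871, 267, 18]);
translate([36, 0, 351]) cube([871, 267, 18]);
translate([36, 0, 702]) cube([871, 267, 18]);
translate([36, 0, 1053]) cube([871, 267, 18]);
translate([36, 0, 1404]) cube([871, 267, 18]);
translate([36, 0, 1755]) cube([871, 267, 18]);


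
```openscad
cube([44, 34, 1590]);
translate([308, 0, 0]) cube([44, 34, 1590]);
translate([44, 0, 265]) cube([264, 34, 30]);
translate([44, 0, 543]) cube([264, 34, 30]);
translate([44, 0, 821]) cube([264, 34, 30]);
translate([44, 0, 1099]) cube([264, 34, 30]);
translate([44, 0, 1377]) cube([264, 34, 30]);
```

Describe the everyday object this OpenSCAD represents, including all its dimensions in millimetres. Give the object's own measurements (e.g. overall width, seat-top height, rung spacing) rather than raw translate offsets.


A straight ladder. Two 44×34 mm vertical rails, 1590 mm tall, stand 352 mm apart (outside-to-outside) with their front faces coplanar on the −y side. 5 rungs, each 34 mm deep and 30 mm tall, span between the inner faces of the rails, front faces flush with the rails. The lowest rung's underside is at z = 265 mm and rungs are spaced 278 mm apart (underside to underside).


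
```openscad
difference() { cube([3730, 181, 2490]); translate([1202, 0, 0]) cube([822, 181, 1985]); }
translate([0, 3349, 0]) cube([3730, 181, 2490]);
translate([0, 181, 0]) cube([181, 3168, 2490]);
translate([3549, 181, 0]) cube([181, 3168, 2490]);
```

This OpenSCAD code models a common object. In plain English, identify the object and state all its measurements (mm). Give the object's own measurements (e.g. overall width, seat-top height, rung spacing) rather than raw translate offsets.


A single room: four walls, each 2490 mm tall and 181 mm thick, enclosing an outside footprint 3730×3530 mm (x × y), no floor or roof. The front and back walls (−y and +y sides) run the full x-width; the side walls fit between their inner faces. A door opening 822 mm wide and 1985 mm tall is cut through the front wall from the floor up, its −x edge 1202 mm from the wall's −x end.


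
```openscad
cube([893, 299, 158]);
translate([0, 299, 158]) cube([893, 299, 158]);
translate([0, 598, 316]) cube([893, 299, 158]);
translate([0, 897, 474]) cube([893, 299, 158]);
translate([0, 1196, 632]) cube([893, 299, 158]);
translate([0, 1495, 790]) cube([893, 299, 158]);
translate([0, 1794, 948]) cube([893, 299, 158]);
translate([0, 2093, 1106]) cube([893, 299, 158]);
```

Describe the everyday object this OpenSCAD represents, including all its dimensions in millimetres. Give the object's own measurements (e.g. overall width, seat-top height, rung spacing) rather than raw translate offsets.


A straight staircase of 8 solid steps. Each step is 893 mm wide (x), 299 mm deep (y, the going) and 158 mm tall (the rise). The first step rests on the floor; each subsequent step sits one going further in +y and one rise higher in +z, directly behind and above the previous step with no overlap.


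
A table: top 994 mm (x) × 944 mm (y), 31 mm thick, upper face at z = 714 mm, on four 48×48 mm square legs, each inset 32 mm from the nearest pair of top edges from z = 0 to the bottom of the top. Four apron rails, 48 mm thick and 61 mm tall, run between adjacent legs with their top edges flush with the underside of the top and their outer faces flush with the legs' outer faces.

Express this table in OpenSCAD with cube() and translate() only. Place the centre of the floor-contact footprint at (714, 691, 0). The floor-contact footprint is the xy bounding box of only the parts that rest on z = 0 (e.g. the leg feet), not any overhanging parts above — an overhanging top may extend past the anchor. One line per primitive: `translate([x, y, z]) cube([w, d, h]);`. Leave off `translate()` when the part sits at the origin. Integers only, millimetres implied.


translate([217, 219, 683]) cube([994, 944, 31]);
translate([249, 251, 0]) cube([48, 48, 683]);
translate([1131, 251, 0]) cube([48, 48, 683]);
translate([249, 1083, 0]) cube([48, 48, 683]);
translate([1131, 1083, 0]) cube([48, 48, 683]);
translate([297, 251, 622]) cube([834, 48, 61]);
translate([297, 1083, 622]) cube([834, 48, 61]);
translate([249, 299, 622]) cube([48, 784, 61]);
translate([1131, 299, 622]) cube([48, 784, 61]);


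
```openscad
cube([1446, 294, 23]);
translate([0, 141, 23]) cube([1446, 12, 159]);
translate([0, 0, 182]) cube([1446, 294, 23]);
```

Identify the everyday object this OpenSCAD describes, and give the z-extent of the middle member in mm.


An I-beam. The web height is 159 mm.

Two wide flanges with a thin centred web — an I-beam. Overall 205 mm minus two 23 mm flanges gives a web of 205 − 2·23 = 159 mm.


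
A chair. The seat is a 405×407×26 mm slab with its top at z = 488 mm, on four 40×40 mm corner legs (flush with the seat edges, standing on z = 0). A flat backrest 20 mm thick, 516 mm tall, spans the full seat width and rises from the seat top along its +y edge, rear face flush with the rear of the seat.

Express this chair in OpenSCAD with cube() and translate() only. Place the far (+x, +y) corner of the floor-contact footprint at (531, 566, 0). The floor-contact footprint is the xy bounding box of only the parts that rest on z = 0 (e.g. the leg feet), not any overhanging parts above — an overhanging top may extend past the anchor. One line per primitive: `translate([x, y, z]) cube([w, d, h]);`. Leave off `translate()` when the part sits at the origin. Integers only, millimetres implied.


translate([126, 159, 462]) cube([405, 407, 26]);
translate([126, 159, 0]) cube([40, 40, 462]);
translate([491, 159, 0]) cube([40, 40, 462]);
translate([126, 526, 0]) cube([40, 40, 462]);
translate([491, 526, 0]) cube([40, 40, 462]);
translate([126, 546, 488]) cube([405, 20, 516]);


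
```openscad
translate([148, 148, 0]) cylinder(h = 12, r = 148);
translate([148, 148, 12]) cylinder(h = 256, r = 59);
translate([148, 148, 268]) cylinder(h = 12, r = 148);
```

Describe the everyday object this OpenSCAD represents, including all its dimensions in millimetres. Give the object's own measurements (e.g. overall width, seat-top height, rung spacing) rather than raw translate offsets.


A spool: two coaxial disc flanges of radius 148 mm and thickness 12 mm, joined by a core cylinder of radius 59 mm and height 256 mm. The lower flange rests on z = 0 and the three cylinders share a vertical axis.


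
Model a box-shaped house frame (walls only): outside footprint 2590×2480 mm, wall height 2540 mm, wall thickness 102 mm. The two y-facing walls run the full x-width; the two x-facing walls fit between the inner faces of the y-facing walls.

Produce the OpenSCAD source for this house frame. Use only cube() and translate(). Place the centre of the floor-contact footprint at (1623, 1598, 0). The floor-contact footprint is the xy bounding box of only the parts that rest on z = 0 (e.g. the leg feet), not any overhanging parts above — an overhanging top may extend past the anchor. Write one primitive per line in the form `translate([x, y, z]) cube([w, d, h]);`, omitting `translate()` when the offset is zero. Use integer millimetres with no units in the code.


translate([328, 358, 0]) cube([2590, 102, 2540]);
translate([328, 2736, 0]) cube([2590, 102, 2540]);
translate([328, 460, 0]) cube([102, 2276, 2540]);
translate([2816, 460, 0]) cube([102, 2276, 2540]);


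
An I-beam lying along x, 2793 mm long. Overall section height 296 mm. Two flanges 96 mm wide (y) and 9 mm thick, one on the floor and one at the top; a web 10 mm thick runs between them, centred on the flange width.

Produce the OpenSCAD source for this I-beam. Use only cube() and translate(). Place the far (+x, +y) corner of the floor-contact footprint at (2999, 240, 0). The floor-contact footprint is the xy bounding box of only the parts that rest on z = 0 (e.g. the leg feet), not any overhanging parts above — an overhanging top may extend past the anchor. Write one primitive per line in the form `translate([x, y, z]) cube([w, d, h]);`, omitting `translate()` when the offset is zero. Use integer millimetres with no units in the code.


translate([206, 144, 0]) cube([2793, 96, 9]);
translate([206, 187, 9]) cube([2793, 10, 278]);
translate([206, 144, 287]) cube([2793, 96, 9]);


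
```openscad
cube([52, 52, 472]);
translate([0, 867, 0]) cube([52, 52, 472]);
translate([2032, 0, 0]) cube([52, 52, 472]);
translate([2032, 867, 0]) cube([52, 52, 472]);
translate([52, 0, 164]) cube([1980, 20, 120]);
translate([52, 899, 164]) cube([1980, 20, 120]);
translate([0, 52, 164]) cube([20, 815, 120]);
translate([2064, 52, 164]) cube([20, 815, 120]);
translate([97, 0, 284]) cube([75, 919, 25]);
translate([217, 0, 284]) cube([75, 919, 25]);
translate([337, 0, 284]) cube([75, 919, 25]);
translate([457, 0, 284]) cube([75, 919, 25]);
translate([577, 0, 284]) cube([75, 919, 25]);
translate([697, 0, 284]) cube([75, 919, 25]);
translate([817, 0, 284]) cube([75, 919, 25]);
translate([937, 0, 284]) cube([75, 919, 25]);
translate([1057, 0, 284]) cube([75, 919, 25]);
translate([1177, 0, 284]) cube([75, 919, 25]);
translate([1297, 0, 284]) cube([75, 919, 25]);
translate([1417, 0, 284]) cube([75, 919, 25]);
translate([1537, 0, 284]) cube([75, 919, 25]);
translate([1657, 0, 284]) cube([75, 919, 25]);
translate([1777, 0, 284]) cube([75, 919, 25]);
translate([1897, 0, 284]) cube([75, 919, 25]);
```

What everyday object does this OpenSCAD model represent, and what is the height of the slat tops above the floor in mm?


A bed frame. The slat-top height is 309 mm.

Four posts, four rails, and a row of slats — a bed frame. Slats sit on the rails at z = 164 + 120 = 284; with slat thickness 25, the top is 309 mm.
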